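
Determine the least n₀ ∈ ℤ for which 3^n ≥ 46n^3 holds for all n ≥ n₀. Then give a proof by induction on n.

At n = 9: 19683 < 33534, so the inequality fails and n₀ ≥ 10. We prove 3^n ≥ 46n^3 for all n ≥ 10.
When n = 10: 3^n = 59049 and 46n^3 = 46000, so 59049 ≥ 46000.
Inductive step: suppose the statement holds for some j ≥ 10, so 3^j ≥ 46j^3.
Then 3^(j + 1) = 3·(3^j) ≥ 3·(46j^3).
Also, for j ≥ 10 we have 3·(46j^3) ≥ 46(j+1)^3, since 3 ≥ (1 + 1/j)^3 for all j ≥ 10.
Combining, 3^(j + 1) ≥ 46(j+1)^3.
By induction, the statement is established for all n ≥ 10.
Hence the smallest such n₀ is 10.

n₀ = 10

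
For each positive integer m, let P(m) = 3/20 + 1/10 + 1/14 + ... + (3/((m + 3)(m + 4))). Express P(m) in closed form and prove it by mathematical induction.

We claim P(m) = 3m/(4(m + 4)) for all m ≥ 1.
When m = 1: P(1) = 3/20, and the closed form gives 3/20. They agree.
Inductive step: suppose the statement holds for some k ≥ 1, so P(k) = 3k/(4(k + 4)).
Then P(k+1) = P(k) + (3/((k + 4)(k + 5))) = (3k/(4(k + 4))) + (3/((k + 4)(k + 5))).
Simplifying, P(k+1) = 3(k + 1)/(4(k + 5)) = 3(k+1)/(4((k+1) + 4)),
which is the closed form with m = k+1.
This completes the induction.

P(m) = 3m/(4(m + 4))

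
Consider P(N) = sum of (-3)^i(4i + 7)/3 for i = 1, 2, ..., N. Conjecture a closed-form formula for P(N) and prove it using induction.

P(N) = (-3)^N(N + 2) - 2

We claim P(N) = (-3)^N(N + 2) - 2 for all N ≥ 1.
Base step (N = 1): P(1) = -11, and the closed form gives -11. They agree.
For the inductive step, assume it holds for an arbitrary i ≥ 1, so P(i) = (-3)^i(i + 2) - 2.
Then P(i+1) = P(i) + ((-3)^i(-4i - 11)) = ((-3)^i(i + 2) - 2) + ((-3)^i(-4i - 11)).
Simplifying, P(i+1) = -3(-3)^i·i - 9(-3)^i - 2 = (-3)^(i+1)((i+1) + 2) - 2,
which is the closed form with N = i+1.
By the principle of mathematical induction, the result holds for all N ≥ 1.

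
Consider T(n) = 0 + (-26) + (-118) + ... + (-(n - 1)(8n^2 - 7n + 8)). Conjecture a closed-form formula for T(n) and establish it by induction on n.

T(n) = -n(n - 1)(2n^2 + n + 3)

We claim T(n) = -n(n - 1)(2n^2 + n + 3) for all n ≥ 1.
When n = 1: T(1) = 0, and the closed form gives 0. They agree.
Suppose the result is true for n = i, so T(i) = i(-2i^3 + i^2 - 2i + 3).
Then T(i+1) = T(i) + (i(-8i^2 - 9i - 9)) = (i(-2i^3 + i^2 - 2i + 3)) + (i(-8i^2 - 9i - 9)).
Simplifying, T(i+1) = -i(i + 1)(2i^2 + 5i + 6) = -(i+1)((i+1) - 1)(2(i+1)^2 + (i+1) + 3),
which is the closed form with n = i+1.
By induction, the statement is established for all n ≥ 1.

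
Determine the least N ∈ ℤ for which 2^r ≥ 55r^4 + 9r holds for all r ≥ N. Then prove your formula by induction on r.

N = 25

At r = 24: 16777216 < 18247896, so the inequality fails and N ≥ 25. We prove 2^r ≥ 55r^4 + 9r for all r ≥ 25.
When r = 25: 2^r = 33554432 and 55r^4 + 9r = 21484600, so 33554432 ≥ 21484600.
Inductive step: suppose the statement holds for some k ≥ 25, so 2^k ≥ 55k^4 + 9k.
Then 2^(k + 1) = 2·(2^k) ≥ 2·(55k^4 + 9k).
Also, for k ≥ 25 we have 2·(55k^4 + 9k) ≥ 55(k+1)^4 + 9(k+1), since 2·(55k^4 + 9k) − (55(k+1)^4 + 9(k+1)) = 55k^4 - 220k^3 - 330k^2 - 211k - 64, which is nonnegative for all k ≥ 25.
Combining, 2^(k + 1) ≥ 55(k+1)^4 + 9(k+1).
Hence, by induction on r, the claim holds for every r ≥ 25.
Hence the smallest such N is 25.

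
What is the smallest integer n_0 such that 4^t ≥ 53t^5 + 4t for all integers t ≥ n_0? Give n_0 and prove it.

At t = 11: 4194304 < 8535747, so the inequality fails and n_0 ≥ 12. We prove 4^t ≥ 53t^5 + 4t for all t ≥ 12.
When t = 12: 4^t = 16777216 and 53t^5 + 4t = 13188144, so 16777216 ≥ 13188144.
Inductive step: suppose the statement holds for some k ≥ 12, so 4^k ≥ 53k^5 + 4k.
Then 4^(k + 1) = 4·(4^k) ≥ 4·(53k^5 + 4k).
Also, for k ≥ 12 we have 4·(53k^5 + 4k) ≥ 53(k+1)^5 + 4(k+1), since 4·(53k^5 + 4k) − (53(k+1)^5 + 4(k+1)) = 159k^5 - 265k^4 - 530k^3 - 530k^2 - 253k - 57, which is nonnegative for all k ≥ 12.
Combining, 4^(k + 1) ≥ 53(k+1)^5 + 4(k+1).
By the principle of mathematical induction, the result holds for all t ≥ 12.
Hence the smallest such n_0 is 12.

n_0 = 12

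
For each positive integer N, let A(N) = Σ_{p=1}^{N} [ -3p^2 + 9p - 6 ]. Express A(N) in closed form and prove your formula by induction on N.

A(N) = -N(N - 2)(N - 1)

We claim A(N) = -N(N - 2)(N - 1) for all N ≥ 1.
Base case (N = 1): A(1) = 0, and the closed form gives 0. They agree.
Inductive step: suppose the statement holds for some p ≥ 1, so A(p) = p(-p^2 + 3p - 2).
Then A(p+1) = A(p) + (3p(-p + 1)) = (p(-p^2 + 3p - 2)) + (3p(-p + 1)).
Simplifying, A(p+1) = -p(p - 1)(p + 1) = -(p+1)((p+1) - 2)((p+1) - 1),
which is the closed form with N = p+1.
This completes the induction.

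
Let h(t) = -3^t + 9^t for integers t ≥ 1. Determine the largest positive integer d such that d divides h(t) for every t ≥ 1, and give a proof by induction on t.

d = 6

Computing the first values: h(1) = 6 and h(2) = 72; gcd(6, 72) = 6, so d ≤ 6.
We prove 6 | -3^t + 9^t for all t ≥ 1 by induction on t.
When t = 1: h(1) = 6 = 6·(1), so 6 | h(1).
For the inductive step, assume it holds for an arbitrary j ≥ 1, i.e. 6 | h(j). Then
9^{j+1} − 3^{j+1} = 9·9^j − 3·3^j = 9·(9^j − 3^j) + (6)·3^j. The first term is divisible by 6 by the inductive hypothesis, and the second term (6)·3^j is divisible by 6 since 6 | 6. Hence 6 | h(j+1).
Hence, by induction on t, the claim holds for every t ≥ 1.
Therefore the largest such d is 6.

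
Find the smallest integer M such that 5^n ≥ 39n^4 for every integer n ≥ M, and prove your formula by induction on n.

At n = 7: 78125 < 93639, so the inequality fails and M ≥ 8. We prove 5^n ≥ 39n^4 for all n ≥ 8.
Base case (n = 8): 5^n = 390625 and 39n^4 = 159744, so 390625 ≥ 159744.
Suppose the result is true for n = p, so 5^p ≥ 39p^4.
Then 5^(p + 1) = 5·(5^p) ≥ 5·(39p^4).
Also, for p ≥ 8 we have 5·(39p^4) ≥ 39(p+1)^4, since 5 ≥ (1 + 1/p)^4 for all p ≥ 8.
Combining, 5^(p + 1) ≥ 39(p+1)^4.
By the principle of mathematical induction, the result holds for all n ≥ 8.
Hence the smallest such M is 8.

M = 8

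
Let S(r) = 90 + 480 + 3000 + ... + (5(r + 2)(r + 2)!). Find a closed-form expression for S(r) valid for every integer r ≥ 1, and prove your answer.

We claim S(r) = 5(r + 3)! - 30 for all r ≥ 1.
Base step (r = 1): S(1) = 90, and the closed form gives 90. They agree.
Suppose the result is true for r = j, so S(j) = 5(j + 3)! - 30.
Then S(j+1) = S(j) + (5(j + 3)(j + 3)!) = (5(j + 3)! - 30) + (5(j + 3)(j + 3)!).
Simplifying, S(j+1) = 5((j+1) + 3)! - 30,
which is the closed form with r = j+1.
This completes the induction.

S(r) = 5(r + 3)! - 30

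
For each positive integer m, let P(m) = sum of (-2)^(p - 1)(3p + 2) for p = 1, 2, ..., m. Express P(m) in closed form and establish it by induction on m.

We claim P(m) = -(-2)^m(m + 1) + 1 for all m ≥ 1.
Base step (m = 1): P(1) = 5, and the closed form gives 5. They agree.
For the inductive step, assume it holds for an arbitrary p ≥ 1, so P(p) = -(-2)^p(p + 1) + 1.
Then P(p+1) = P(p) + ((-2)^p(3p + 5)) = (-(-2)^p(p + 1) + 1) + ((-2)^p(3p + 5)).
Simplifying, P(p+1) = -(-2)^(p + 1)p + (-2)^(p + 2) + 1 = -(-2)^(p+1)((p+1) + 1) + 1,
which is the closed form with m = p+1.
By induction, the statement is established for all m ≥ 1.

P(m) = -(-2)^m(m + 1) + 1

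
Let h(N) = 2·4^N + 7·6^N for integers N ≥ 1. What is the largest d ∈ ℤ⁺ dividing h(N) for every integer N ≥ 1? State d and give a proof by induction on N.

d = 2

Computing the first values: h(1) = 50 and h(2) = 284; gcd(50, 284) = 2, so d ≤ 2.
We prove 2 | 2·4^N + 7·6^N for all N ≥ 1 by induction on N.
When N = 1: h(1) = 50 = 2·(25), so 2 | h(1).
Inductive step: assume the claim holds for N = j, i.e. 2 | h(j). Then
h(j+1) − 6·h(j) = (2·4^(j+1) + 7·6^(j+1)) − 6·(2·4^j + 7·6^j) = (2)·4^j·(4 − 6) = (-4)·4^j. Since 2 | h(j) by the inductive hypothesis, 2 | 6·h(j); and 2 | -4 since -4 = 2·-2. Therefore 2 | h(j+1).
By the principle of mathematical induction, the result holds for all N ≥ 1.
Therefore the largest such d is 2.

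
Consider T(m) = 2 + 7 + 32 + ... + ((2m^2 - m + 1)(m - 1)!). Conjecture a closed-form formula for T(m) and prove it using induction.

We claim T(m) = (2m + 1)m! - 1 for all m ≥ 1.
When m = 1: T(1) = 2, and the closed form gives 2. They agree.
For the inductive step, assume it holds for an arbitrary j ≥ 1, so T(j) = (2j + 1)j! - 1.
Then T(j+1) = T(j) + ((2j^2 + 3j + 2)j!) = ((2j + 1)j! - 1) + ((2j^2 + 3j + 2)j!).
Simplifying, T(j+1) = (2(j+1) + 1)(j+1)! - 1,
which is the closed form with m = j+1.
By induction, the statement is established for all m ≥ 1.

T(m) = (2m + 1)m! - 1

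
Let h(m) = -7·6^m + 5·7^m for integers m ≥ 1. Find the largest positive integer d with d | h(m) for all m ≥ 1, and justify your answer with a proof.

Computing the first values: h(1) = -7 and h(2) = -7; gcd(-7, -7) = 7, so d ≤ 7.
We prove 7 | -7·6^m + 5·7^m for all m ≥ 1 by induction on m.
Base step (m = 1): h(1) = -7 = 7·(-1), so 7 | h(1).
For the inductive step, assume it holds for an arbitrary i ≥ 1, i.e. 7 | h(i). Then
h(i+1) − 7·h(i) = (-7·6^(i+1) + 5·7^(i+1)) − 7·(-7·6^i + 5·7^i) = (-7)·6^i·(6 − 7) = (7)·6^i. Since 7 | h(i) by the inductive hypothesis, 7 | 7·h(i); and 7 | 7 since 7 = 7·1. Therefore 7 | h(i+1).
By induction, the statement is established for all m ≥ 1.
Therefore the largest such d is 7.

d = 7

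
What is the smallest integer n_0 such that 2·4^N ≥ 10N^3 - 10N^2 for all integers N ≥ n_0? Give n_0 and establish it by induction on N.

At N = 3: 128 < 180, so the inequality fails and n_0 ≥ 4. We prove 2·4^N ≥ 10N^3 - 10N^2 for all N ≥ 4.
For the base case N = 4: 2·4^N = 512 and 10N^3 - 10N^2 = 480, so 512 ≥ 480.
Inductive step: suppose the statement holds for some p ≥ 4, so 2·4^p ≥ 10p^3 - 10p^2.
Then 2·4^(p + 1) = 4·(2·4^p) ≥ 4·(10p^3 - 10p^2).
Also, for p ≥ 4 we have 4·(10p^3 - 10p^2) ≥ 10(p+1)^3 - 10(p+1)^2, since 4·(10p^3 - 10p^2) − (10(p+1)^3 - 10(p+1)^2) = 30p^3 - 60p^2 - 10p, which is nonnegative for all p ≥ 4.
Combining, 2·4^(p + 1) ≥ 10(p+1)^3 - 10(p+1)^2.
This completes the induction.
Hence the smallest such n_0 is 4.

n_0 = 4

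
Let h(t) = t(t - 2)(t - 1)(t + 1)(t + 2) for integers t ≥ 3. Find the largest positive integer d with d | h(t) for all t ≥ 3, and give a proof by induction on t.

Computing the first values: h(3) = 120 and h(4) = 720; gcd(120, 720) = 120, so d ≤ 120.
We prove 120 | t(t - 2)(t - 1)(t + 1)(t + 2) for all t ≥ 3 by induction on t.
When t = 3: h(3) = 120 = 120·(1), so 120 | h(3).
Inductive step: suppose the statement holds for some r ≥ 3, i.e. 120 | h(r). Then
h(r+1) − h(r) = (r-1)·r·(r+1)·(r+2)·(r+3) − (r-2)·(r-1)·r·(r+1)·(r+2) = (r-1)·r·(r+1)·(r+2)·[(r+3) − (r-2)] = 5·(r-1)·r·(r+1)·(r+2). The product of 4 consecutive integers is divisible by (4)! = 24, so h(r+1) − h(r) is divisible by 5·24 = 120. By the inductive hypothesis 120 | h(r), hence 120 | h(r+1).
By induction, the statement is established for all t ≥ 3.
Therefore the largest such d is 120.

d = 120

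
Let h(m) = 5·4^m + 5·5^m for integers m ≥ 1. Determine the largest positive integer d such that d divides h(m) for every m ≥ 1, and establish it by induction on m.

d = 5

Computing the first values: h(1) = 45 and h(2) = 205; gcd(45, 205) = 5, so d ≤ 5.
We prove 5 | 5·4^m + 5·5^m for all m ≥ 1 by induction on m.
Base step (m = 1): h(1) = 45 = 5·(9), so 5 | h(1).
Suppose the result is true for m = k, i.e. 5 | h(k). Then
h(k+1) − 5·h(k) = (5·4^(k+1) + 5·5^(k+1)) − 5·(5·4^k + 5·5^k) = (5)·4^k·(4 − 5) = (-5)·4^k. Since 5 | h(k) by the inductive hypothesis, 5 | 5·h(k); and 5 | -5 since -5 = 5·-1. Therefore 5 | h(k+1).
This completes the induction.
Therefore the largest such d is 5.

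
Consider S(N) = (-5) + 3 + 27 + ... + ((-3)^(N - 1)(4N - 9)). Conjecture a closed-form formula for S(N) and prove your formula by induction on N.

S(N) = (-3)^N(-N + 2) - 2

We claim S(N) = (-3)^N(-N + 2) - 2 for all N ≥ 1.
For the base case N = 1: S(1) = -5, and the closed form gives -5. They agree.
Inductive step: assume the claim holds for N = j, so S(j) = (-3)^j(-j + 2) - 2.
Then S(j+1) = S(j) + ((-3)^j(4j - 5)) = ((-3)^j(-j + 2) - 2) + ((-3)^j(4j - 5)).
Simplifying, S(j+1) = -(-3)^(j + 1)j + (-3)^(j + 1) - 2 = (-3)^(j+1)(-(j+1) + 2) - 2,
which is the closed form with N = j+1.
Hence, by induction on N, the claim holds for every N ≥ 1.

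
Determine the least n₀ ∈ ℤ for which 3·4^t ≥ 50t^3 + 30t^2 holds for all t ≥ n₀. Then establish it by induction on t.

n₀ = 6

At t = 5: 3072 < 7000, so the inequality fails and n₀ ≥ 6. We prove 3·4^t ≥ 50t^3 + 30t^2 for all t ≥ 6.
Base case (t = 6): 3·4^t = 12288 and 50t^3 + 30t^2 = 11880, so 12288 ≥ 11880.
Inductive step: assume the claim holds for t = r, so 3·4^r ≥ 50r^3 + 30r^2.
Then 3·4^(r + 1) = 4·(3·4^r) ≥ 4·(50r^3 + 30r^2).
Also, for r ≥ 6 we have 4·(50r^3 + 30r^2) ≥ 50(r+1)^3 + 30(r+1)^2, since 4·(50r^3 + 30r^2) − (50(r+1)^3 + 30(r+1)^2) = 150r^3 - 60r^2 - 210r - 80, which is nonnegative for all r ≥ 6.
Combining, 3·4^(r + 1) ≥ 50(r+1)^3 + 30(r+1)^2.
By the principle of mathematical induction, the result holds for all t ≥ 6.
Hence the smallest such n₀ is 6.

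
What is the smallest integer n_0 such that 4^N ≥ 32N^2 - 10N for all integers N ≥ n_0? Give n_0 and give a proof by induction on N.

n_0 = 5

At N = 4: 256 < 472, so the inequality fails and n_0 ≥ 5. We prove 4^N ≥ 32N^2 - 10N for all N ≥ 5.
Base step (N = 5): 4^N = 1024 and 32N^2 - 10N = 750, so 1024 ≥ 750.
Suppose the result is true for N = j, so 4^j ≥ 32j^2 - 10j.
Then 4^(j + 1) = 4·(4^j) ≥ 4·(32j^2 - 10j).
Also, for j ≥ 5 we have 4·(32j^2 - 10j) ≥ 32(j+1)^2 - 10(j+1), since 4·(32j^2 - 10j) − (32(j+1)^2 - 10(j+1)) = 96j^2 - 94j - 22, which is nonnegative for all j ≥ 5.
Combining, 4^(j + 1) ≥ 32(j+1)^2 - 10(j+1).
By the principle of mathematical induction, the result holds for all N ≥ 5.
Hence the smallest such n_0 is 5.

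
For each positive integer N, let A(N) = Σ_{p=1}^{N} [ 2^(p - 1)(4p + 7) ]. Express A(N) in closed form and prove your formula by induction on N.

A(N) = 2^N(4N + 3) - 3

We claim A(N) = 2^N(4N + 3) - 3 for all N ≥ 1.
Base case (N = 1): A(1) = 11, and the closed form gives 11. They agree.
Inductive step: suppose the statement holds for some p ≥ 1, so A(p) = 2^p(4p + 3) - 3.
Then A(p+1) = A(p) + (2^p(4p + 11)) = (2^p(4p + 3) - 3) + (2^p(4p + 11)).
Simplifying, A(p+1) = 8·2^p·p + 14·2^p - 3 = 2^(p+1)(4(p+1) + 3) - 3,
which is the closed form with N = p+1.
This completes the induction.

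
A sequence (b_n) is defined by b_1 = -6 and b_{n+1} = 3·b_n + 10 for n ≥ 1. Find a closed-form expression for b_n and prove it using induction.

Computing the first terms: b_1 = -6, b_2 = -8, b_3 = -14. This suggests b_n = -3^(n - 1) - 5.
When n = 1: the formula gives -6 = -6 = b_1.
Inductive step: suppose the statement holds for some i ≥ 1, so b_i = -3^(i - 1) - 5.
Then b_{i+1} = 3·b_i + 10 = 3·(-3^(i - 1) - 5) + 10 = -3^i - 5 = -3^((i+1) - 1) - 5,
which is the claimed formula at n = i+1.
By induction, the statement is established for all n ≥ 1.

b_n = -3^(n - 1) - 5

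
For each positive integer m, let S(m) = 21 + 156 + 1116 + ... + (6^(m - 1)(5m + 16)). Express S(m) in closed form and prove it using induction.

We claim S(m) = 6^m(m + 3) - 3 for all m ≥ 1.
Base step (m = 1): S(1) = 21, and the closed form gives 21. They agree.
Inductive step: suppose the statement holds for some p ≥ 1, so S(p) = 6^p(p + 3) - 3.
Then S(p+1) = S(p) + (6^p(5p + 21)) = (6^p(p + 3) - 3) + (6^p(5p + 21)).
Simplifying, S(p+1) = 6·6^p·p + 24·6^p - 3 = 6^(p+1)((p+1) + 3) - 3,
which is the closed form with m = p+1.
By induction, the statement is established for all m ≥ 1.

S(m) = 6^m(m + 3) - 3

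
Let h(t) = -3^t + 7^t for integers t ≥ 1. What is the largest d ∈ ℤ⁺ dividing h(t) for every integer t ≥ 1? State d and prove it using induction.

d = 4

Computing the first values: h(1) = 4 and h(2) = 40; gcd(4, 40) = 4, so d ≤ 4.
We prove 4 | -3^t + 7^t for all t ≥ 1 by induction on t.
For the base case t = 1: h(1) = 4 = 4·(1), so 4 | h(1).
Inductive step: suppose the statement holds for some p ≥ 1, i.e. 4 | h(p). Then
7^{p+1} − 3^{p+1} = 7·7^p − 3·3^p = 7·(7^p − 3^p) + (4)·3^p. The first term is divisible by 4 by the inductive hypothesis, and the second term (4)·3^p is divisible by 4 since 4 | 4. Hence 4 | h(p+1).
By induction, the statement is established for all t ≥ 1.
Therefore the largest such d is 4.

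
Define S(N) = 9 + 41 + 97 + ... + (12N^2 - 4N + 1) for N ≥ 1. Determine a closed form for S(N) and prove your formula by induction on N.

We claim S(N) = N(2N + 1)^2 for all N ≥ 1.
Base case (N = 1): S(1) = 9, and the closed form gives 9. They agree.
For the inductive step, assume it holds for an arbitrary p ≥ 1, so S(p) = p(4p^2 + 4p + 1).
Then S(p+1) = S(p) + (12p^2 + 20p + 9) = (p(4p^2 + 4p + 1)) + (12p^2 + 20p + 9).
Simplifying, S(p+1) = (p + 1)(2p + 3)^2 = (p+1)(2(p+1) + 1)^2,
which is the closed form with N = p+1.
By induction, the statement is established for all N ≥ 1.

S(N) = N(2N + 1)^2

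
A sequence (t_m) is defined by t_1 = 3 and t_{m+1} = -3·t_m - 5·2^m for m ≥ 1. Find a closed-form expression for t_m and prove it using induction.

Computing the first terms: t_1 = 3, t_2 = -19, t_3 = 37. This suggests t_m = 5(-3)^(m - 1) - 2^m.
Base step (m = 1): the formula gives 3 = 3 = t_1.
Inductive step: suppose the statement holds for some k ≥ 1, so t_k = 5(-3)^(k - 1) - 2^k.
Then t_{k+1} = -3·t_k - 5·2^k = -3·(5(-3)^(k - 1) - 2^k) - 5·2^k = 5(-3)^k - 2^(k + 1) = 5(-3)^((k+1) - 1) - 2^(k+1),
which is the claimed formula at m = k+1.
By induction, the statement is established for all m ≥ 1.

t_m = 5(-3)^(m - 1) - 2^m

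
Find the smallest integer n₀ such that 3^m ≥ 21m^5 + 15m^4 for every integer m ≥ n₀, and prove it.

At m = 15: 14348907 < 16706250, so the inequality fails and n₀ ≥ 16. We prove 3^m ≥ 21m^5 + 15m^4 for all m ≥ 16.
When m = 16: 3^m = 43046721 and 21m^5 + 15m^4 = 23003136, so 43046721 ≥ 23003136.
Suppose the result is true for m = p, so 3^p ≥ 21p^5 + 15p^4.
Then 3^(p + 1) = 3·(3^p) ≥ 3·(21p^5 + 15p^4).
Also, for p ≥ 16 we have 3·(21p^5 + 15p^4) ≥ 21(p+1)^5 + 15(p+1)^4, since 3·(21p^5 + 15p^4) − (21(p+1)^5 + 15(p+1)^4) = 42p^5 - 75p^4 - 270p^3 - 300p^2 - 165p - 36, which is nonnegative for all p ≥ 16.
Combining, 3^(p + 1) ≥ 21(p+1)^5 + 15(p+1)^4.
By induction, the statement is established for all m ≥ 16.
Hence the smallest such n₀ is 16.

n₀ = 16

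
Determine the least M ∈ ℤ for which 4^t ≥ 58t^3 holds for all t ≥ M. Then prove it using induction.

At t = 7: 16384 < 19894, so the inequality fails and M ≥ 8. We prove 4^t ≥ 58t^3 for all t ≥ 8.
Base step (t = 8): 4^t = 65536 and 58t^3 = 29696, so 65536 ≥ 29696.
Suppose the result is true for t = k, so 4^k ≥ 58k^3.
Then 4^(k + 1) = 4·(4^k) ≥ 4·(58k^3).
Also, for k ≥ 8 we have 4·(58k^3) ≥ 58(k+1)^3, since 4 ≥ (1 + 1/k)^3 for all k ≥ 8.
Combining, 4^(k + 1) ≥ 58(k+1)^3.
By the principle of mathematical induction, the result holds for all t ≥ 8.
Hence the smallest such M is 8.

M = 8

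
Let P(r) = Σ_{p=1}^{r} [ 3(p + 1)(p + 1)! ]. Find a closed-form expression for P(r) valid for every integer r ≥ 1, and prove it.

P(r) = 3(r + 2)! - 6

We claim P(r) = 3(r + 2)! - 6 for all r ≥ 1.
Base step (r = 1): P(1) = 12, and the closed form gives 12. They agree.
Suppose the result is true for r = p, so P(p) = 3(p + 2)! - 6.
Then P(p+1) = P(p) + (3(p + 2)(p + 2)!) = (3(p + 2)! - 6) + (3(p + 2)(p + 2)!).
Simplifying, P(p+1) = 3((p+1) + 2)! - 6,
which is the closed form with r = p+1.
Hence, by induction on r, the claim holds for every r ≥ 1.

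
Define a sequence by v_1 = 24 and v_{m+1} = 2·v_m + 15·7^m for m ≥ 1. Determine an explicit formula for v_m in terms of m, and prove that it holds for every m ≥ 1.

v_m = 3·2^(m - 1) + 3·7^m

Computing the first terms: v_1 = 24, v_2 = 153, v_3 = 1041. This suggests v_m = 3·2^(m - 1) + 3·7^m.
For the base case m = 1: the formula gives 24 = 24 = v_1.
Suppose the result is true for m = r, so v_r = 3·2^(r - 1) + 3·7^r.
Then v_{r+1} = 2·v_r + 15·7^r = 2·(3·2^(r - 1) + 3·7^r) + 15·7^r = 3·2^r + 3·7^(r + 1) = 3·2^((r+1) - 1) + 3·7^(r+1),
which is the claimed formula at m = r+1.
This completes the induction.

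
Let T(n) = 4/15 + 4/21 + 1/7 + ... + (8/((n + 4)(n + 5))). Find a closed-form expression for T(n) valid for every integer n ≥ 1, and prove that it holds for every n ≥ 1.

We claim T(n) = 8n/(5(n + 5)) for all n ≥ 1.
Base case (n = 1): T(1) = 4/15, and the closed form gives 4/15. They agree.
Inductive step: suppose the statement holds for some j ≥ 1, so T(j) = 8j/(5(j + 5)).
Then T(j+1) = T(j) + (8/((j + 5)(j + 6))) = (8j/(5(j + 5))) + (8/((j + 5)(j + 6))).
Simplifying, T(j+1) = 8(j + 1)/(5(j + 6)) = 8(j+1)/(5((j+1) + 5)),
which is the closed form with n = j+1.
This completes the induction.

T(n) = 8n/(5(n + 5))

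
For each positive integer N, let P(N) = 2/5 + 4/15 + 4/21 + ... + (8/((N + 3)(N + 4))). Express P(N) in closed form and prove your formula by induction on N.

We claim P(N) = 2N/(N + 4) for all N ≥ 1.
When N = 1: P(1) = 2/5, and the closed form gives 2/5. They agree.
Inductive step: suppose the statement holds for some p ≥ 1, so P(p) = 2p/(p + 4).
Then P(p+1) = P(p) + (8/((p + 4)(p + 5))) = (2p/(p + 4)) + (8/((p + 4)(p + 5))).
Simplifying, P(p+1) = 2(p + 1)/(p + 5) = 2(p+1)/((p+1) + 4),
which is the closed form with N = p+1.
By induction, the statement is established for all N ≥ 1.

P(N) = 2N/(N + 4)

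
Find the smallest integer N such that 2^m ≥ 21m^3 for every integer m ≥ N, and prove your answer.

At m = 16: 65536 < 86016, so the inequality fails and N ≥ 17. We prove 2^m ≥ 21m^3 for all m ≥ 17.
Base case (m = 17): 2^m = 131072 and 21m^3 = 103173, so 131072 ≥ 103173.
Inductive step: assume the claim holds for m = k, so 2^k ≥ 21k^3.
Then 2^(k + 1) = 2·(2^k) ≥ 2·(21k^3).
Also, for k ≥ 17 we have 2·(21k^3) ≥ 21(k+1)^3, since 2 ≥ (1 + 1/k)^3 for all k ≥ 17.
Combining, 2^(k + 1) ≥ 21(k+1)^3.
Hence, by induction on m, the claim holds for every m ≥ 17.
Hence the smallest such N is 17.

N = 17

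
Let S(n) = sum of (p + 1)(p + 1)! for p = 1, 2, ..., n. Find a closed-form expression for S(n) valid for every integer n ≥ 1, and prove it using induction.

S(n) = (n + 2)! - 2

We claim S(n) = (n + 2)! - 2 for all n ≥ 1.
When n = 1: S(1) = 4, and the closed form gives 4. They agree.
Suppose the result is true for n = p, so S(p) = (p + 2)! - 2.
Then S(p+1) = S(p) + ((p + 2)(p + 2)!) = ((p + 2)! - 2) + ((p + 2)(p + 2)!).
Simplifying, S(p+1) = ((p+1) + 2)! - 2,
which is the closed form with n = p+1.
This completes the induction.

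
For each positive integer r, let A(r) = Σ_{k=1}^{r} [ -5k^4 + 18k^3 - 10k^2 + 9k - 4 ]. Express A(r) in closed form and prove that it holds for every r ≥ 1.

We claim A(r) = -r(r^4 - 2r^3 - 4r^2 - 4r + 1) for all r ≥ 1.
When r = 1: A(1) = 8, and the closed form gives 8. They agree.
Inductive step: assume the claim holds for r = k, so A(k) = k(-k^4 + 2k^3 + 4k^2 + 4k - 1).
Then A(k+1) = A(k) + (-5k^4 - 2k^3 + 14k^2 + 23k + 8) = (k(-k^4 + 2k^3 + 4k^2 + 4k - 1)) + (-5k^4 - 2k^3 + 14k^2 + 23k + 8).
Simplifying, A(k+1) = -(k + 1)(k^4 + 2k^3 - 4k^2 - 14k - 8) = -(k+1)((k+1)^4 - 2(k+1)^3 - 4(k+1)^2 - 4(k+1) + 1),
which is the closed form with r = k+1.
Hence, by induction on r, the claim holds for every r ≥ 1.

A(r) = -r(r^4 - 2r^3 - 4r^2 - 4r + 1)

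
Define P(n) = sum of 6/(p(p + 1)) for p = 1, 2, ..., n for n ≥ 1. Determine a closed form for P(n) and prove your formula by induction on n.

We claim P(n) = 6n/(n + 1) for all n ≥ 1.
Base case (n = 1): P(1) = 3, and the closed form gives 3. They agree.
For the inductive step, assume it holds for an arbitrary p ≥ 1, so P(p) = 6p/(p + 1).
Then P(p+1) = P(p) + (6/((p + 1)(p + 2))) = (6p/(p + 1)) + (6/((p + 1)(p + 2))).
Simplifying, P(p+1) = 6(p + 1)/(p + 2) = 6(p+1)/((p+1) + 1),
which is the closed form with n = p+1.
This completes the induction.

P(n) = 6n/(n + 1)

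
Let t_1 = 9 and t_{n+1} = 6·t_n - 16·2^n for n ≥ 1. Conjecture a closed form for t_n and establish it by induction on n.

t_n = 2^(n + 2) + 6^(n - 1)

Computing the first terms: t_1 = 9, t_2 = 22, t_3 = 68. This suggests t_n = 2^(n + 2) + 6^(n - 1).
For the base case n = 1: the formula gives 9 = 9 = t_1.
Inductive step: assume the claim holds for n = j, so t_j = 2^(j + 2) + 6^(j - 1).
Then t_{j+1} = 6·t_j - 16·2^j = 6·(2^(j + 2) + 6^(j - 1)) - 16·2^j = 2^(j + 3) + 6^j = 2^((j+1) + 2) + 6^((j+1) - 1),
which is the claimed formula at n = j+1.
By induction, the statement is established for all n ≥ 1.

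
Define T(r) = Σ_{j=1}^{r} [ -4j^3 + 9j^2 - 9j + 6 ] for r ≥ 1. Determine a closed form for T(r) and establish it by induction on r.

T(r) = -r(r^3 - r^2 + r - 3)

We claim T(r) = -r(r^3 - r^2 + r - 3) for all r ≥ 1.
Base case (r = 1): T(1) = 2, and the closed form gives 2. They agree.
Inductive step: suppose the statement holds for some j ≥ 1, so T(j) = j(-j^3 + j^2 - j + 3).
Then T(j+1) = T(j) + (-4j^3 - 3j^2 - 3j + 2) = (j(-j^3 + j^2 - j + 3)) + (-4j^3 - 3j^2 - 3j + 2).
Simplifying, T(j+1) = -(j + 1)(j^3 + 2j^2 + 2j - 2) = -(j+1)((j+1)^3 - (j+1)^2 + (j+1) - 3),
which is the closed form with r = j+1.
Hence, by induction on r, the claim holds for every r ≥ 1.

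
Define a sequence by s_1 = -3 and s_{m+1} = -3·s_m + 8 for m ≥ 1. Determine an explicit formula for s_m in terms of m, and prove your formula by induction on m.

s_m = -5(-3)^(m - 1) + 2

Computing the first terms: s_1 = -3, s_2 = 17, s_3 = -43. This suggests s_m = -5(-3)^(m - 1) + 2.
When m = 1: the formula gives -3 = -3 = s_1.
Inductive step: assume the claim holds for m = i, so s_i = -5(-3)^(i - 1) + 2.
Then s_{i+1} = -3·s_i + 8 = -3·(-5(-3)^(i - 1) + 2) + 8 = -5(-3)^i + 2 = -5(-3)^((i+1) - 1) + 2,
which is the claimed formula at m = i+1.
By induction, the statement is established for all m ≥ 1.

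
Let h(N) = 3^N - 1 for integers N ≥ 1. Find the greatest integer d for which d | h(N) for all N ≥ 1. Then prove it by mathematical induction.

d = 2

Computing the first values: h(1) = 2 and h(2) = 8; gcd(2, 8) = 2, so d ≤ 2.
We prove 2 | 3^N - 1 for all N ≥ 1 by induction on N.
Base step (N = 1): h(1) = 2 = 2·(1), so 2 | h(1).
For the inductive step, assume it holds for an arbitrary j ≥ 1, i.e. 2 | h(j). Then
3^{j+1} − 1^{j+1} = 3·3^j − 1·1^j = 3·(3^j − 1^j) + (2)·1^j. The first term is divisible by 2 by the inductive hypothesis, and the second term (2)·1^j is divisible by 2 since 2 | 2. Hence 2 | h(j+1).
This completes the induction.
Therefore the largest such d is 2.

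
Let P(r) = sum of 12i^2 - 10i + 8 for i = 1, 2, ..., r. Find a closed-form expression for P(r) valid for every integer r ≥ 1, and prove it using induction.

We claim P(r) = r(4r^2 + r + 5) for all r ≥ 1.
For the base case r = 1: P(1) = 10, and the closed form gives 10. They agree.
Inductive step: suppose the statement holds for some i ≥ 1, so P(i) = i(4i^2 + i + 5).
Then P(i+1) = P(i) + (12i^2 + 14i + 10) = (i(4i^2 + i + 5)) + (12i^2 + 14i + 10).
Simplifying, P(i+1) = (i + 1)(4i^2 + 9i + 10) = (i+1)(4(i+1)^2 + (i+1) + 5),
which is the closed form with r = i+1.
Hence, by induction on r, the claim holds for every r ≥ 1.

P(r) = r(4r^2 + r + 5)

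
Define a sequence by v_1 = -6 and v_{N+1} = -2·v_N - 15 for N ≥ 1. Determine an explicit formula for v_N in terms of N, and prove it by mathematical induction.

v_N = -(-2)^(N - 1) - 5

Computing the first terms: v_1 = -6, v_2 = -3, v_3 = -9. This suggests v_N = -(-2)^(N - 1) - 5.
Base step (N = 1): the formula gives -6 = -6 = v_1.
Suppose the result is true for N = j, so v_j = -(-2)^(j - 1) - 5.
Then v_{j+1} = -2·v_j - 15 = -2·(-(-2)^(j - 1) - 5) - 15 = -(-2)^j - 5 = -(-2)^((j+1) - 1) - 5,
which is the claimed formula at N = j+1.
By the principle of mathematical induction, the result holds for all N ≥ 1.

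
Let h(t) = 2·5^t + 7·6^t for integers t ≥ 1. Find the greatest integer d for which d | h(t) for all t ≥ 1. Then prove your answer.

Computing the first values: h(1) = 52 and h(2) = 302; gcd(52, 302) = 2, so d ≤ 2.
We prove 2 | 2·5^t + 7·6^t for all t ≥ 1 by induction on t.
Base case (t = 1): h(1) = 52 = 2·(26), so 2 | h(1).
Suppose the result is true for t = j, i.e. 2 | h(j). Then
h(j+1) − 6·h(j) = (2·5^(j+1) + 7·6^(j+1)) − 6·(2·5^j + 7·6^j) = (2)·5^j·(5 − 6) = (-2)·5^j. Since 2 | h(j) by the inductive hypothesis, 2 | 6·h(j); and 2 | -2 since -2 = 2·-1. Therefore 2 | h(j+1).
Hence, by induction on t, the claim holds for every t ≥ 1.
Therefore the largest such d is 2.

d = 2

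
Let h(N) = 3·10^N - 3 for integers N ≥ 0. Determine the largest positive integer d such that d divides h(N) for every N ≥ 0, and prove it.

Computing the first values: h(0) = 0 and h(1) = 27; gcd(0, 27) = 27, so d ≤ 27.
We prove 27 | 3·10^N - 3 for all N ≥ 0 by induction on N.
Base step (N = 0): h(0) = 0 = 27·(0), so 27 | h(0).
For the inductive step, assume it holds for an arbitrary j ≥ 0, i.e. 27 | h(j). Then
h(j+1) = 3·10^(j+1) - 3 = 10·(3·10^j - 3) + 27 = 10·h(j) + 27. The first term is divisible by 27 by the inductive hypothesis, and 27 is divisible by 27. Hence 27 | h(j+1).
This completes the induction.
Therefore the largest such d is 27.

d = 27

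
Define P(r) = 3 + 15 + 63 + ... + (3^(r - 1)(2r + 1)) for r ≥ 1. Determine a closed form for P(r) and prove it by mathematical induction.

P(r) = 3^r·r

We claim P(r) = 3^r·r for all r ≥ 1.
Base step (r = 1): P(1) = 3, and the closed form gives 3. They agree.
For the inductive step, assume it holds for an arbitrary k ≥ 1, so P(k) = 3^k·k.
Then P(k+1) = P(k) + (3^k(2k + 3)) = (3^k·k) + (3^k(2k + 3)).
Simplifying, P(k+1) = 3^(k + 1)(k + 1) = 3^(k+1)·(k+1),
which is the closed form with r = k+1.
By induction, the statement is established for all r ≥ 1.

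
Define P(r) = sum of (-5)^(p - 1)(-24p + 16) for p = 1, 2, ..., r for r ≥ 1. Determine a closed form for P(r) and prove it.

We claim P(r) = 2(-5)^r(2r - 1) + 2 for all r ≥ 1.
Base step (r = 1): P(1) = -8, and the closed form gives -8. They agree.
Inductive step: suppose the statement holds for some p ≥ 1, so P(p) = 2(-5)^p(2p - 1) + 2.
Then P(p+1) = P(p) + ((-5)^p(-24p - 8)) = (2(-5)^p(2p - 1) + 2) + ((-5)^p(-24p - 8)).
Simplifying, P(p+1) = -20(-5)^p·p - 10(-5)^p + 2 = 2(-5)^(p+1)(2(p+1) - 1) + 2,
which is the closed form with r = p+1.
This completes the induction.

P(r) = 2(-5)^r(2r - 1) + 2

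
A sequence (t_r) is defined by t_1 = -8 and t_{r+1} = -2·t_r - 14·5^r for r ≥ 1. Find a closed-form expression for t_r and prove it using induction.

t_r = -(-2)^r - 2·5^r

Computing the first terms: t_1 = -8, t_2 = -54, t_3 = -242. This suggests t_r = -(-2)^r - 2·5^r.
For the base case r = 1: the formula gives -8 = -8 = t_1.
Inductive step: suppose the statement holds for some p ≥ 1, so t_p = -(-2)^p - 2·5^p.
Then t_{p+1} = -2·t_p - 14·5^p = -2·(-(-2)^p - 2·5^p) - 14·5^p = -(-2)^(p + 1) - 2·5^(p + 1),
which is the claimed formula at r = p+1.
This completes the induction.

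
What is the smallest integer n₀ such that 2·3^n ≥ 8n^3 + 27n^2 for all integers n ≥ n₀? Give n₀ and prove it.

n₀ = 7

At n = 6: 1458 < 2700, so the inequality fails and n₀ ≥ 7. We prove 2·3^n ≥ 8n^3 + 27n^2 for all n ≥ 7.
Base step (n = 7): 2·3^n = 4374 and 8n^3 + 27n^2 = 4067, so 4374 ≥ 4067.
Inductive step: assume the claim holds for n = i, so 2·3^i ≥ 8i^3 + 27i^2.
Then 2·3^(i + 1) = 3·(2·3^i) ≥ 3·(8i^3 + 27i^2).
Also, for i ≥ 7 we have 3·(8i^3 + 27i^2) ≥ 8(i+1)^3 + 27(i+1)^2, since 3·(8i^3 + 27i^2) − (8(i+1)^3 + 27(i+1)^2) = 16i^3 + 30i^2 - 78i - 35, which is nonnegative for all i ≥ 7.
Combining, 2·3^(i + 1) ≥ 8(i+1)^3 + 27(i+1)^2.
By the principle of mathematical induction, the result holds for all n ≥ 7.
Hence the smallest such n₀ is 7.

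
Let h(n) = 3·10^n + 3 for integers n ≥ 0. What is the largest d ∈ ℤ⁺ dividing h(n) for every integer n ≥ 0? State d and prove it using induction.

Computing the first values: h(0) = 6 and h(1) = 33; gcd(6, 33) = 3, so d ≤ 3.
We prove 3 | 3·10^n + 3 for all n ≥ 0 by induction on n.
Base case (n = 0): h(0) = 6 = 3·(2), so 3 | h(0).
Suppose the result is true for n = i, i.e. 3 | h(i). Then
h(i+1) = 3·10^(i+1) + 3 = 10·(3·10^i + 3) - 27 = 10·h(i) - 27. The first term is divisible by 3 by the inductive hypothesis, and -27 is divisible by 3. Hence 3 | h(i+1).
This completes the induction.
Therefore the largest such d is 3.

d = 3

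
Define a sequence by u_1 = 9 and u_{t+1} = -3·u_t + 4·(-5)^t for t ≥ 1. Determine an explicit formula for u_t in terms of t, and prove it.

Computing the first terms: u_1 = 9, u_2 = -47, u_3 = 241. This suggests u_t = -(-3)^(t - 1) - 2(-5)^t.
When t = 1: the formula gives 9 = 9 = u_1.
Inductive step: assume the claim holds for t = k, so u_k = -(-3)^(k - 1) - 2(-5)^k.
Then u_{k+1} = -3·u_k + 4·(-5)^k = -3·(-(-3)^(k - 1) - 2(-5)^k) + 4·(-5)^k = -(-3)^k - 2(-5)^(k + 1) = -(-3)^((k+1) - 1) - 2(-5)^(k+1),
which is the claimed formula at t = k+1.
This completes the induction.

u_t = -(-3)^(t - 1) - 2(-5)^t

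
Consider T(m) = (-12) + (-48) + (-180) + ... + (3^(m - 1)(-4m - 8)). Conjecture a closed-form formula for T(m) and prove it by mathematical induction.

T(m) = -3^m(2m + 3) + 3

We claim T(m) = -3^m(2m + 3) + 3 for all m ≥ 1.
For the base case m = 1: T(1) = -12, and the closed form gives -12. They agree.
Inductive step: suppose the statement holds for some k ≥ 1, so T(k) = -3^k(2k + 3) + 3.
Then T(k+1) = T(k) + (4·3^k(-k - 3)) = (-3^k(2k + 3) + 3) + (4·3^k(-k - 3)).
Simplifying, T(k+1) = -6·3^k·k - 15·3^k + 3 = -3^(k+1)(2(k+1) + 3) + 3,
which is the closed form with m = k+1.
By the principle of mathematical induction, the result holds for all m ≥ 1.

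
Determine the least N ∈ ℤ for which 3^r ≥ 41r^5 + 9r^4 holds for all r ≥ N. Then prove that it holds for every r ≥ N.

N = 17

At r = 16: 43046721 < 43581440, so the inequality fails and N ≥ 17. We prove 3^r ≥ 41r^5 + 9r^4 for all r ≥ 17.
For the base case r = 17: 3^r = 129140163 and 41r^5 + 9r^4 = 58965826, so 129140163 ≥ 58965826.
Inductive step: suppose the statement holds for some i ≥ 17, so 3^i ≥ 41i^5 + 9i^4.
Then 3^(i + 1) = 3·(3^i) ≥ 3·(41i^5 + 9i^4).
Also, for i ≥ 17 we have 3·(41i^5 + 9i^4) ≥ 41(i+1)^5 + 9(i+1)^4, since 3·(41i^5 + 9i^4) − (41(i+1)^5 + 9(i+1)^4) = 82i^5 - 187i^4 - 446i^3 - 464i^2 - 241i - 50, which is nonnegative for all i ≥ 17.
Combining, 3^(i + 1) ≥ 41(i+1)^5 + 9(i+1)^4.
By the principle of mathematical induction, the result holds for all r ≥ 17.
Hence the smallest such N is 17.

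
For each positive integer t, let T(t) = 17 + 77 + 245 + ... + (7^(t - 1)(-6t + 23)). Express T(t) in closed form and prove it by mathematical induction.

T(t) = 7^t(-t + 4) - 4

We claim T(t) = 7^t(-t + 4) - 4 for all t ≥ 1.
For the base case t = 1: T(1) = 17, and the closed form gives 17. They agree.
Inductive step: assume the claim holds for t = j, so T(j) = 7^j(-j + 4) - 4.
Then T(j+1) = T(j) + (7^j(-6j + 17)) = (7^j(-j + 4) - 4) + (7^j(-6j + 17)).
Simplifying, T(j+1) = -7·7^j·j + 21·7^j - 4 = 7^(j+1)(-(j+1) + 4) - 4,
which is the closed form with t = j+1.
By induction, the statement is established for all t ≥ 1.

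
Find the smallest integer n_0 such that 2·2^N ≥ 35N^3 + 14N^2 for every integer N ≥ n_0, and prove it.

At N = 16: 131072 < 146944, so the inequality fails and n_0 ≥ 17. We prove 2·2^N ≥ 35N^3 + 14N^2 for all N ≥ 17.
For the base case N = 17: 2·2^N = 262144 and 35N^3 + 14N^2 = 176001, so 262144 ≥ 176001.
For the inductive step, assume it holds for an arbitrary p ≥ 17, so 2·2^p ≥ 35p^3 + 14p^2.
Then 2·2^(p + 1) = 2·(2·2^p) ≥ 2·(35p^3 + 14p^2).
Also, for p ≥ 17 we have 2·(35p^3 + 14p^2) ≥ 35(p+1)^3 + 14(p+1)^2, since 2·(35p^3 + 14p^2) − (35(p+1)^3 + 14(p+1)^2) = 35p^3 - 91p^2 - 133p - 49, which is nonnegative for all p ≥ 17.
Combining, 2·2^(p + 1) ≥ 35(p+1)^3 + 14(p+1)^2.
By induction, the statement is established for all N ≥ 17.
Hence the smallest such n_0 is 17.

n_0 = 17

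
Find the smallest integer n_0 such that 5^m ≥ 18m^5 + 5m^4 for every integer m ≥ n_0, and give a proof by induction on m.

n_0 = 9

At m = 8: 390625 < 610304, so the inequality fails and n_0 ≥ 9. We prove 5^m ≥ 18m^5 + 5m^4 for all m ≥ 9.
Base step (m = 9): 5^m = 1953125 and 18m^5 + 5m^4 = 1095687, so 1953125 ≥ 1095687.
Inductive step: suppose the statement holds for some i ≥ 9, so 5^i ≥ 18i^5 + 5i^4.
Then 5^(i + 1) = 5·(5^i) ≥ 5·(18i^5 + 5i^4).
Also, for i ≥ 9 we have 5·(18i^5 + 5i^4) ≥ 18(i+1)^5 + 5(i+1)^4, since 5·(18i^5 + 5i^4) − (18(i+1)^5 + 5(i+1)^4) = 72i^5 - 70i^4 - 200i^3 - 210i^2 - 110i - 23, which is nonnegative for all i ≥ 9.
Combining, 5^(i + 1) ≥ 18(i+1)^5 + 5(i+1)^4.
Hence, by induction on m, the claim holds for every m ≥ 9.
Hence the smallest such n_0 is 9.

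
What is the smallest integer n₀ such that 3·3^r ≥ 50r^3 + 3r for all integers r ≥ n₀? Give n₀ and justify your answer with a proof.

n₀ = 9

At r = 8: 19683 < 25624, so the inequality fails and n₀ ≥ 9. We prove 3·3^r ≥ 50r^3 + 3r for all r ≥ 9.
Base step (r = 9): 3·3^r = 59049 and 50r^3 + 3r = 36477, so 59049 ≥ 36477.
Suppose the result is true for r = i, so 3·3^i ≥ 50i^3 + 3i.
Then 3·3^(i + 1) = 3·(3·3^i) ≥ 3·(50i^3 + 3i).
Also, for i ≥ 9 we have 3·(50i^3 + 3i) ≥ 50(i+1)^3 + 3(i+1), since 3·(50i^3 + 3i) − (50(i+1)^3 + 3(i+1)) = 100i^3 - 150i^2 - 144i - 53, which is nonnegative for all i ≥ 9.
Combining, 3·3^(i + 1) ≥ 50(i+1)^3 + 3(i+1).
By the principle of mathematical induction, the result holds for all r ≥ 9.
Hence the smallest such n₀ is 9.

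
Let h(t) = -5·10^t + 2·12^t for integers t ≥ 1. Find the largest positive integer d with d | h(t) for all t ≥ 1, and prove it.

Computing the first values: h(1) = -26 and h(2) = -212; gcd(-26, -212) = 2, so d ≤ 2.
We prove 2 | -5·10^t + 2·12^t for all t ≥ 1 by induction on t.
When t = 1: h(1) = -26 = 2·(-13), so 2 | h(1).
For the inductive step, assume it holds for an arbitrary m ≥ 1, i.e. 2 | h(m). Then
h(m+1) − 12·h(m) = (-5·10^(m+1) + 2·12^(m+1)) − 12·(-5·10^m + 2·12^m) = (-5)·10^m·(10 − 12) = (10)·10^m. Since 2 | h(m) by the inductive hypothesis, 2 | 12·h(m); and 2 | 10 since 10 = 2·5. Therefore 2 | h(m+1).
By induction, the statement is established for all t ≥ 1.
Therefore the largest such d is 2.

d = 2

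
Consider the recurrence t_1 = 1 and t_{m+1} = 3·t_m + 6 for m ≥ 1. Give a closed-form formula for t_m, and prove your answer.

Computing the first terms: t_1 = 1, t_2 = 9, t_3 = 33. This suggests t_m = 4·3^(m - 1) - 3.
For the base case m = 1: the formula gives 1 = 1 = t_1.
Suppose the result is true for m = j, so t_j = 4·3^(j - 1) - 3.
Then t_{j+1} = 3·t_j + 6 = 3·(4·3^(j - 1) - 3) + 6 = 4·3^j - 3 = 4·3^((j+1) - 1) - 3,
which is the claimed formula at m = j+1.
This completes the induction.

t_m = 4·3^(m - 1) - 3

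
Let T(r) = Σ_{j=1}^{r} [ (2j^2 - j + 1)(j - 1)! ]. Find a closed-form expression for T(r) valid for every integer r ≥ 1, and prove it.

We claim T(r) = (2r + 1)r! - 1 for all r ≥ 1.
Base step (r = 1): T(1) = 2, and the closed form gives 2. They agree.
For the inductive step, assume it holds for an arbitrary j ≥ 1, so T(j) = (2j + 1)j! - 1.
Then T(j+1) = T(j) + ((2j^2 + 3j + 2)j!) = ((2j + 1)j! - 1) + ((2j^2 + 3j + 2)j!).
Simplifying, T(j+1) = (2(j+1) + 1)(j+1)! - 1,
which is the closed form with r = j+1.
Hence, by induction on r, the claim holds for every r ≥ 1.

T(r) = (2r + 1)r! - 1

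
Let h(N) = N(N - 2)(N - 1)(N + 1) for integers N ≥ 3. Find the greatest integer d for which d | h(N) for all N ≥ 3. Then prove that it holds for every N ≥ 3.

Computing the first values: h(3) = 24 and h(4) = 120; gcd(24, 120) = 24, so d ≤ 24.
We prove 24 | N(N - 2)(N - 1)(N + 1) for all N ≥ 3 by induction on N.
For the base case N = 3: h(3) = 24 = 24·(1), so 24 | h(3).
For the inductive step, assume it holds for an arbitrary k ≥ 3, i.e. 24 | h(k). Then
h(k+1) − h(k) = (k-1)·k·(k+1)·(k+2) − (k-2)·(k-1)·k·(k+1) = (k-1)·k·(k+1)·[(k+2) − (k-2)] = 4·(k-1)·k·(k+1). The product of 3 consecutive integers is divisible by (3)! = 6, so h(k+1) − h(k) is divisible by 4·6 = 24. By the inductive hypothesis 24 | h(k), hence 24 | h(k+1).
This completes the induction.
Therefore the largest such d is 24.

d = 24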